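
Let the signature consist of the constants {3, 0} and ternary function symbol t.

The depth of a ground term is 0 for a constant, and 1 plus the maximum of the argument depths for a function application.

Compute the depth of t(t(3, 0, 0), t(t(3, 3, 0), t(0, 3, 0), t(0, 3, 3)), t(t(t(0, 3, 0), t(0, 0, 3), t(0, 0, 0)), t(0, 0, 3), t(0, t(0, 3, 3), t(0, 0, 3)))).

depth(t(3, 0, 0)) = 1 + max(0, 0, 0) = 1
depth(t(3, 3, 0)) = 1 + max(0, 0, 0) = 1
depth(t(0, 3, 0)) = 1 + max(0, 0, 0) = 1
depth(t(0, 3, 3)) = 1 + max(0, 0, 0) = 1
depth(t(t(3, 3, 0), t(0, 3, 0), t(0, 3, 3))) = 1 + max(1, 1, 1) = 2
depth(t(0, 0, 3)) = 1 + max(0, 0, 0) = 1
depth(t(0, 0, 0)) = 1 + max(0, 0, 0) = 1
depth(t(t(0, 3, 0), t(0, 0, 3), t(0, 0, 0))) = 1 + max(1, 1, 1) = 2
depth(t(0, t(0, 3, 3), t(0, 0, 3))) = 1 + max(0, 1, 1) = 2
depth(t(t(t(0, 3, 0), t(0, 0, 3), t(0, 0, 0)), t(0, 0, 3), t(0, t(0, 3, 3), t(0, 0, 3)))) = 1 + max(2, 1, 2) = 3
depth(t(t(3, 0, 0), t(t(3, 3, 0), t(0, 3, 0), t(0, 3, 3)), t(t(t(0, 3, 0), t(0, 0, 3), t(0, 0, 0)), t(0, 0, 3), t(0, t(0, 3, 3), t(0, 0, 3))))) = 1 + max(1, 2, 3) = 4

4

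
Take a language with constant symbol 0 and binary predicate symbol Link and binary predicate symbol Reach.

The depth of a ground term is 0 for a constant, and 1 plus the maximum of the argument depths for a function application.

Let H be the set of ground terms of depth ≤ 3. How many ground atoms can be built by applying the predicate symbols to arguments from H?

2

First count ground terms of depth ≤ 3.
With no function symbols every ground term is a constant, so there is exactly 1 ground term at every depth bound.
N_0 = 1
N_1 = 1
N_2 = 1
N_3 = 1
Explicitly: 0.
So |H| = 1.
Each predicate of arity r yields |H|^r ground atoms (one per choice of an r-tuple from H):
  Link: 1^2 = 1;  Reach: 1^2 = 1
Total ground atoms: 1 + 1 = 2.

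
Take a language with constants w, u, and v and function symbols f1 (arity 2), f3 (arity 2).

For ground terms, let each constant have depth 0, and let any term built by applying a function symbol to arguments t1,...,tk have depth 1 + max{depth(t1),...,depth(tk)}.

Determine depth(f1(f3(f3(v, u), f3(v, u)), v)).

depth(f3(v, u)) = 1 + max(0, 0) = 1
depth(f3(f3(v, u), f3(v, u))) = 1 + max(1, 1) = 2
depth(f1(f3(f3(v, u), f3(v, u)), v)) = 1 + max(2, 0) = 3

3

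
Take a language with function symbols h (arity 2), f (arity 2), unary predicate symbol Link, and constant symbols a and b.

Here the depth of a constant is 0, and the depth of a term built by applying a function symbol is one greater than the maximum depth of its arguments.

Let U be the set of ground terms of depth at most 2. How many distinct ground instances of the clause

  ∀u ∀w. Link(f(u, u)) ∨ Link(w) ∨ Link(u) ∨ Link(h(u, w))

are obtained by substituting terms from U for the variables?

Ground terms of depth ≤ 2:
  Let N_k count ground terms of depth at most k. Each non-constant term of depth ≤ k is some function symbol applied to depth-≤(k−1) arguments, giving N_k = 2 + N_{k-1}^2 + N_{k-1}^2.
  N_0 = 2
  N_1 = 2 + 2^2 + 2^2 = 10
  N_2 = 2 + 10^2 + 10^2 = 202
So there are 202 ground terms available for substitution.
There are 2 variables to instantiate (u, w), each occurring in at least one literal, so different choices give different ground instances.
Number of ground instances = 202^2 = 40804.

40804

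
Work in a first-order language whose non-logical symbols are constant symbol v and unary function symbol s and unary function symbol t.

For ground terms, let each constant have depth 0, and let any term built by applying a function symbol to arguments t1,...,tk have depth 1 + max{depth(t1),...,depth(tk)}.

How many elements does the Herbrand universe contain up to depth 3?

15

Let N_k count ground terms of depth at most k. Each non-constant term of depth ≤ k is some function symbol applied to depth-≤(k−1) arguments, giving N_k = 1 + N_{k-1} + N_{k-1}.
N_0 = 1
N_1 = 1 + 1 + 1 = 3
N_2 = 1 + 3 + 3 = 7
N_3 = 1 + 7 + 7 = 15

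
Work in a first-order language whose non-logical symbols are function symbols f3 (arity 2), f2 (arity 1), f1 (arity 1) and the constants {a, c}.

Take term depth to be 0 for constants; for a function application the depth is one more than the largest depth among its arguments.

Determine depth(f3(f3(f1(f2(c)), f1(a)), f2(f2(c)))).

4

depth(f2(c)) = 1 + depth(c) = 1 + 0 = 1
depth(f1(f2(c))) = 1 + depth(f2(c)) = 1 + 1 = 2
depth(f1(a)) = 1 + depth(a) = 1 + 0 = 1
depth(f3(f1(f2(c)), f1(a))) = 1 + max(2, 1) = 3
depth(f2(f2(c))) = 1 + depth(f2(c)) = 1 + 1 = 2
depth(f3(f3(f1(f2(c)), f1(a)), f2(f2(c)))) = 1 + max(3, 2) = 4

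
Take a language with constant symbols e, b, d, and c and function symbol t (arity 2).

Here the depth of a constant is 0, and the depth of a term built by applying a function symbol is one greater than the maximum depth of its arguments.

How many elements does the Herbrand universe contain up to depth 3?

Count level by level. With function symbols t/2, the terms of depth ≤ k are the 4 constants together with each function applied to depth-≤(k−1) tuples, so N_k = 4 + N_{k-1}^2.
N_0 = 4
N_1 = 4 + 4^2 = 20
N_2 = 4 + 20^2 = 404
N_3 = 4 + 404^2 = 163220

163220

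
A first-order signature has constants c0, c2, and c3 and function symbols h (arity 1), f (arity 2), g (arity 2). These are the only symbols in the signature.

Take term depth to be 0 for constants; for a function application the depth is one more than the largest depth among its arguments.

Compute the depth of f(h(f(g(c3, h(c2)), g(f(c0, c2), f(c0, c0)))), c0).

5

depth(h(c2)) = 1 + depth(c2) = 1 + 0 = 1
depth(g(c3, h(c2))) = 1 + max(0, 1) = 2
depth(f(c0, c2)) = 1 + max(0, 0) = 1
depth(f(c0, c0)) = 1 + max(0, 0) = 1
depth(g(f(c0, c2), f(c0, c0))) = 1 + max(1, 1) = 2
depth(f(g(c3, h(c2)), g(f(c0, c2), f(c0, c0)))) = 1 + max(2, 2) = 3
depth(h(f(g(c3, h(c2)), g(f(c0, c2), f(c0, c0))))) = 1 + depth(f(g(c3, h(c2)), g(f(c0, c2), f(c0, c0)))) = 1 + 3 = 4
depth(f(h(f(g(c3, h(c2)), g(f(c0, c2), f(c0, c0)))), c0)) = 1 + max(4, 0) = 5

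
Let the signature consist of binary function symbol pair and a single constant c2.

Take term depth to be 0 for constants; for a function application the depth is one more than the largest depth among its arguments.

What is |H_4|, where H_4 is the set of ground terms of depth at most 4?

Write N_k for the number of ground terms of depth ≤ k. A term of depth ≤ k is either a constant or a function symbol applied to arguments of depth ≤ k−1, so N_k = 1 + N_{k-1}^2.
N_0 = 1
N_1 = 1 + 1^2 = 2
N_2 = 1 + 2^2 = 5
N_3 = 1 + 5^2 = 26
N_4 = 1 + 26^2 = 677

677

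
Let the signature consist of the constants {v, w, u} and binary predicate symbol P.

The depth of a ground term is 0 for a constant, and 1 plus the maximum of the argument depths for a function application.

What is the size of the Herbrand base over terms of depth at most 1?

9

First count ground terms of depth ≤ 1.
With no function symbols every ground term is a constant, so there are exactly 3 ground terms at every depth bound.
N_0 = 3
N_1 = 3
So |H| = 3.
Each predicate of arity r yields |H|^r ground atoms (one per choice of an r-tuple from H):
  P: 3^2 = 9
Total ground atoms: 9.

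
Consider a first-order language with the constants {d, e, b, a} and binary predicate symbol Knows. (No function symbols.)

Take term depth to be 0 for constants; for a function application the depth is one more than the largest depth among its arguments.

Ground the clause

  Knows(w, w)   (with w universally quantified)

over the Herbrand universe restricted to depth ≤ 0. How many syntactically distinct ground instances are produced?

4

Ground terms of depth ≤ 0:
  With no function symbols every ground term is a constant, so there are exactly 4 ground terms at every depth bound.
  N_0 = 4
So there are 4 ground terms available for substitution.
There is 1 variable to instantiate (w),  occurring in at least one literal, so different choices give different ground instances.
Number of ground instances = 4.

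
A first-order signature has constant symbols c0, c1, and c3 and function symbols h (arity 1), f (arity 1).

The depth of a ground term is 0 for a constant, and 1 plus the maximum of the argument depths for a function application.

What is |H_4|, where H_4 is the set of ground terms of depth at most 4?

Let N_k = |{terms of depth ≤ k}|. Then N_0 = 3 and N_k = 3 + N_{k-1} + N_{k-1} for k ≥ 1 (one summand per function symbol, arity giving the exponent).
N_0 = 3
N_1 = 3 + 3 + 3 = 9
N_2 = 3 + 9 + 9 = 21
N_3 = 3 + 21 + 21 = 45
N_4 = 3 + 45 + 45 = 93

93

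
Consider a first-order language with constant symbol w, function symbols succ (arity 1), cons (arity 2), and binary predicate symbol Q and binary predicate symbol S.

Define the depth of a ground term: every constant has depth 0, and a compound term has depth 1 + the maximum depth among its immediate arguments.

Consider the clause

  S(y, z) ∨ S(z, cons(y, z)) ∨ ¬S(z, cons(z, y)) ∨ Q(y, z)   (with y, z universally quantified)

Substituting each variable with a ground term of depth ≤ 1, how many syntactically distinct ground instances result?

Ground terms of depth ≤ 1:
  If N_k denotes the number of depth-≤k ground terms, the 1 constant gives N_0 = 1, and each function symbol of arity r contributes N_{k-1}^r new terms at level k: N_k = 1 + N_{k-1} + N_{k-1}^2.
  N_0 = 1
  N_1 = 1 + 1 + 1^2 = 3
  Explicitly: w, succ(w), cons(w, w).
So there are 3 ground terms available for substitution.
Each of y, z ranges independently over the available ground terms, and distinct assignments produce distinct instances.
Number of ground instances = 3^2 = 9.

9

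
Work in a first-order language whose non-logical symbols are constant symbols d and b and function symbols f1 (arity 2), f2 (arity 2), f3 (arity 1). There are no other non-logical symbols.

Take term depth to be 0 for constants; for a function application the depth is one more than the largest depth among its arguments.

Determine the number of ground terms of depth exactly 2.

290

If N_k denotes the number of depth-≤k ground terms, the 2 constants give N_0 = 2, and each function symbol of arity r contributes N_{k-1}^r new terms at level k: N_k = 2 + N_{k-1}^2 + N_{k-1}^2 + N_{k-1}.
N_0 = 2
N_1 = 2 + 2^2 + 2^2 + 2 = 12
N_2 = 2 + 12^2 + 12^2 + 12 = 302
Terms of depth exactly 2: N_2 − N_1 = 302 − 12 = 290.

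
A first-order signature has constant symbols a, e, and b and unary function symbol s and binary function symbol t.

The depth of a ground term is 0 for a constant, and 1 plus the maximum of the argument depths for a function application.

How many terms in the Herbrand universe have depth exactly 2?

Let N_k = |{terms of depth ≤ k}|. Then N_0 = 3 and N_k = 3 + N_{k-1} + N_{k-1}^2 for k ≥ 1 (one summand per function symbol, arity giving the exponent).
N_0 = 3
N_1 = 3 + 3 + 3^2 = 15
N_2 = 3 + 15 + 15^2 = 243
Terms of depth exactly 2: N_2 − N_1 = 243 − 15 = 228.

228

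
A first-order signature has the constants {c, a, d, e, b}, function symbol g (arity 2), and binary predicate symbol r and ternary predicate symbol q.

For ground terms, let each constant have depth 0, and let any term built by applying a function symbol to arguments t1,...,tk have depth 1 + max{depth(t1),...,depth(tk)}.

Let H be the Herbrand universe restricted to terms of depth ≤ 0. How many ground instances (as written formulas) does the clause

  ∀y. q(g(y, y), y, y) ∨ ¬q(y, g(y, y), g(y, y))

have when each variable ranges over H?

Ground terms of depth ≤ 0:
  Write N_k for the number of ground terms of depth ≤ k. A term of depth ≤ k is either a constant or a function symbol applied to arguments of depth ≤ k−1, so N_k = 5 + N_{k-1}^2.
  N_0 = 5
  Explicitly: c, a, d, e, b.
So there are 5 ground terms available for substitution.
The body mentions the single quantified variable y; since ground terms form a free algebra, no two substitutions collapse to the same formula.
Number of ground instances = 5.

5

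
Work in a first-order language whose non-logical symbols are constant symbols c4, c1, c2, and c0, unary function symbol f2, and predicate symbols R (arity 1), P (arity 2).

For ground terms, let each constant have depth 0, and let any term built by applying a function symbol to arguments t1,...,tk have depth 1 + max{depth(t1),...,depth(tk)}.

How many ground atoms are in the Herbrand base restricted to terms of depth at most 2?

156

First count ground terms of depth ≤ 2.
If N_k denotes the number of depth-≤k ground terms, the 4 constants give N_0 = 4, and each function symbol of arity r contributes N_{k-1}^r new terms at level k: N_k = 4 + N_{k-1}.
N_0 = 4
N_1 = 4 + 4 = 8
N_2 = 4 + 8 = 12
So |H| = 12.
Each predicate of arity r yields |H|^r ground atoms (one per choice of an r-tuple from H):
  R: 12;  P: 12^2 = 144
Total ground atoms: 12 + 144 = 156.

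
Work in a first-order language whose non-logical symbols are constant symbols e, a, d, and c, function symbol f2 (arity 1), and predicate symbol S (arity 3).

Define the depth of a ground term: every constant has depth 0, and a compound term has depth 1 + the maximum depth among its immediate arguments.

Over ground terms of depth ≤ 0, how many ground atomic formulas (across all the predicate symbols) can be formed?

First count ground terms of depth ≤ 0.
Let N_k count ground terms of depth at most k. Each non-constant term of depth ≤ k is some function symbol applied to depth-≤(k−1) arguments, giving N_k = 4 + N_{k-1}.
N_0 = 4
Explicitly: e, a, d, c.
So |H| = 4.
Each predicate of arity r yields |H|^r ground atoms (one per choice of an r-tuple from H):
  S: 4^3 = 64
Total ground atoms: 64.

64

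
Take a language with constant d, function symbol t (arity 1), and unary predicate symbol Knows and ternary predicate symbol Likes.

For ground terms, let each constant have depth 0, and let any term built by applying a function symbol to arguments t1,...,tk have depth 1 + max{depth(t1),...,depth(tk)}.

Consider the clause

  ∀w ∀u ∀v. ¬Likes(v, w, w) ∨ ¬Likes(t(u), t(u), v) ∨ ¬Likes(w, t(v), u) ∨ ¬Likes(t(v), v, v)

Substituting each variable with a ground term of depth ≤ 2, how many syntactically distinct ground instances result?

27

Ground terms of depth ≤ 2:
  If N_k denotes the number of depth-≤k ground terms, the 1 constant gives N_0 = 1, and each function symbol of arity r contributes N_{k-1}^r new terms at level k: N_k = 1 + N_{k-1}.
  N_0 = 1
  N_1 = 1 + 1 = 2
  N_2 = 1 + 2 = 3
So there are 3 ground terms available for substitution.
The body mentions every one of the 3 quantified variables; since ground terms form a free algebra, no two substitutions collapse to the same formula.
Number of ground instances = 3^3 = 27.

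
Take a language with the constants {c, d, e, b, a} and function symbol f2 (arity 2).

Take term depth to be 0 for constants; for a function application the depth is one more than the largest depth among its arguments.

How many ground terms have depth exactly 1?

Write N_k for the number of ground terms of depth ≤ k. A term of depth ≤ k is either a constant or a function symbol applied to arguments of depth ≤ k−1, so N_k = 5 + N_{k-1}^2.
N_0 = 5
N_1 = 5 + 5^2 = 30
Terms of depth exactly 1: N_1 − N_0 = 30 − 5 = 25.

25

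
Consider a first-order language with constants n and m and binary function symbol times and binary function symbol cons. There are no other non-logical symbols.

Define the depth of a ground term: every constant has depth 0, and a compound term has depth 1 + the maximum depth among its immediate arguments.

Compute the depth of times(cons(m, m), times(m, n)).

2

depth(cons(m, m)) = 1 + max(0, 0) = 1
depth(times(m, n)) = 1 + max(0, 0) = 1
depth(times(cons(m, m), times(m, n))) = 1 + max(1, 1) = 2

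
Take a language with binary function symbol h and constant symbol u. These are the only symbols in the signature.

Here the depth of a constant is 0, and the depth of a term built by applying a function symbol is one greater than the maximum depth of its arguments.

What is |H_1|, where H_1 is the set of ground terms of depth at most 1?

2

Write N_k for the number of ground terms of depth ≤ k. A term of depth ≤ k is either a constant or a function symbol applied to arguments of depth ≤ k−1, so N_k = 1 + N_{k-1}^2.
N_0 = 1
N_1 = 1 + 1^2 = 2
Explicitly: u, h(u, u).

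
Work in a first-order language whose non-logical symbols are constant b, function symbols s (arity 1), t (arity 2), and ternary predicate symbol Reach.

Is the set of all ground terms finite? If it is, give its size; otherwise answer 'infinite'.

The signature has at least one function symbol (s, arity 1) and at least one constant (b).
Iterating s gives infinitely many distinct ground terms: b, s(b), s(s(b)), ...
So the Herbrand universe is infinite.

infinite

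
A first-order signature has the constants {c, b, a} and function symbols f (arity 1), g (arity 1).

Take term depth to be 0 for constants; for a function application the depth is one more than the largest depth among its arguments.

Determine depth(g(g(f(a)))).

depth(f(a)) = 1 + depth(a) = 1 + 0 = 1
depth(g(f(a))) = 1 + depth(f(a)) = 1 + 1 = 2
depth(g(g(f(a)))) = 1 + depth(g(f(a))) = 1 + 2 = 3

3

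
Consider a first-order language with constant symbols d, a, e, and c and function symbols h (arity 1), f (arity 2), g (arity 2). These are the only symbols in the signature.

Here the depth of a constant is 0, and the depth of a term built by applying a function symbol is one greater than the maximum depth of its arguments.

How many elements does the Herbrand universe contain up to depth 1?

Count level by level. With function symbols h/1, f/2, g/2, the terms of depth ≤ k are the 4 constants together with each function applied to depth-≤(k−1) tuples, so N_k = 4 + N_{k-1} + N_{k-1}^2 + N_{k-1}^2.
N_0 = 4
N_1 = 4 + 4 + 4^2 + 4^2 = 40

40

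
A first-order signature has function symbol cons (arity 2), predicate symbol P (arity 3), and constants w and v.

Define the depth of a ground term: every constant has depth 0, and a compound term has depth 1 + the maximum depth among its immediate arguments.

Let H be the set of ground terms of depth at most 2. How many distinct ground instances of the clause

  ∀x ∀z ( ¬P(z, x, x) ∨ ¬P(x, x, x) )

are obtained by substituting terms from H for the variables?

1444

Ground terms of depth ≤ 2:
  Count level by level. With function symbols cons/2, the terms of depth ≤ k are the 2 constants together with each function applied to depth-≤(k−1) tuples, so N_k = 2 + N_{k-1}^2.
  N_0 = 2
  N_1 = 2 + 2^2 = 6
  N_2 = 2 + 6^2 = 38
So there are 38 ground terms available for substitution.
The clause has 2 distinct variables (x, z), each appearing in the body. In the free term algebra distinct substitutions yield syntactically distinct ground instances.
Number of ground instances = 38^2 = 1444.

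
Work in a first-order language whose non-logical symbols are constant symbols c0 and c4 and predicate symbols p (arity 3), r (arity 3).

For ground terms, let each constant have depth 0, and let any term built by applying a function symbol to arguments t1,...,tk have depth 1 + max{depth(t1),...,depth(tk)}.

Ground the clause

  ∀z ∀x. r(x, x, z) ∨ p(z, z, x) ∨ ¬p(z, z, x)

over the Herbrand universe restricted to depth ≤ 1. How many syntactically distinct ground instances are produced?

4

Ground terms of depth ≤ 1:
  With no function symbols every ground term is a constant, so there are exactly 2 ground terms at every depth bound.
  N_0 = 2
  N_1 = 2
  Explicitly: c0, c4.
So there are 2 ground terms available for substitution.
Each of z, x ranges independently over the available ground terms, and distinct assignments produce distinct instances.
Number of ground instances = 2^2 = 4.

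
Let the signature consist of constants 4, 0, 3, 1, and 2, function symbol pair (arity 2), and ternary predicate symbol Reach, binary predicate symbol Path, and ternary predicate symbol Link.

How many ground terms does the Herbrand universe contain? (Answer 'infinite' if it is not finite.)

The signature has at least one function symbol (pair, arity 2) and at least one constant (4).
Iterating pair gives infinitely many distinct ground terms: 4, pair(4, 4), pair(pair(4, 4), pair(4, 4)), ...
So the Herbrand universe is infinite.

infinite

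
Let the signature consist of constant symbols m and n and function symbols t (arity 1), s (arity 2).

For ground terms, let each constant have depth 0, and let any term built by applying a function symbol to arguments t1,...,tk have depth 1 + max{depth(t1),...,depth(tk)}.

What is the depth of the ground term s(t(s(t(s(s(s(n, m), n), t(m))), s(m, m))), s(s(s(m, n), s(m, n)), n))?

depth(s(n, m)) = 1 + max(0, 0) = 1
depth(s(s(n, m), n)) = 1 + max(1, 0) = 2
depth(t(m)) = 1 + depth(m) = 1 + 0 = 1
depth(s(s(s(n, m), n), t(m))) = 1 + max(2, 1) = 3
depth(t(s(s(s(n, m), n), t(m)))) = 1 + depth(s(s(s(n, m), n), t(m))) = 1 + 3 = 4
depth(s(m, m)) = 1 + max(0, 0) = 1
depth(s(t(s(s(s(n, m), n), t(m))), s(m, m))) = 1 + max(4, 1) = 5
depth(t(s(t(s(s(s(n, m), n), t(m))), s(m, m)))) = 1 + depth(s(t(s(s(s(n, m), n), t(m))), s(m, m))) = 1 + 5 = 6
depth(s(m, n)) = 1 + max(0, 0) = 1
depth(s(s(m, n), s(m, n))) = 1 + max(1, 1) = 2
depth(s(s(s(m, n), s(m, n)), n)) = 1 + max(2, 0) = 3
depth(s(t(s(t(s(s(s(n, m), n), t(m))), s(m, m))), s(s(s(m, n), s(m, n)), n))) = 1 + max(6, 3) = 7

7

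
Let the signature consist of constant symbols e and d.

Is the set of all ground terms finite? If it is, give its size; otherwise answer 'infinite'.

2

There are no function symbols, so every ground term is one of the 2 constants.
The Herbrand universe is {e, d}, which is finite with 2 elements.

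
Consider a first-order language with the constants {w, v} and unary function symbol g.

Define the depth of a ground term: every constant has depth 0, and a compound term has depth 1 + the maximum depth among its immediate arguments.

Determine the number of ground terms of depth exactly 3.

If N_k denotes the number of depth-≤k ground terms, the 2 constants give N_0 = 2, and each function symbol of arity r contributes N_{k-1}^r new terms at level k: N_k = 2 + N_{k-1}.
N_0 = 2
N_1 = 2 + 2 = 4
N_2 = 2 + 4 = 6
N_3 = 2 + 6 = 8
Terms of depth exactly 3: N_3 − N_2 = 8 − 6 = 2.

2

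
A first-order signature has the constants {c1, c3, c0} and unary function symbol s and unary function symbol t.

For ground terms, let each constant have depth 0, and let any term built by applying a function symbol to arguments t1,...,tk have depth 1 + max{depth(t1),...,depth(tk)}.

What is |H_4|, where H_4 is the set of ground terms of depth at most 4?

Let N_k count ground terms of depth at most k. Each non-constant term of depth ≤ k is some function symbol applied to depth-≤(k−1) arguments, giving N_k = 3 + N_{k-1} + N_{k-1}.
N_0 = 3
N_1 = 3 + 3 + 3 = 9
N_2 = 3 + 9 + 9 = 21
N_3 = 3 + 21 + 21 = 45
N_4 = 3 + 45 + 45 = 93

93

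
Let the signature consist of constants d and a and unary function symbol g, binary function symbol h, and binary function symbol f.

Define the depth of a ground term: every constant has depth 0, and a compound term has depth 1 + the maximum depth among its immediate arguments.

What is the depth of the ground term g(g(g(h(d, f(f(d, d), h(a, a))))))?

depth(f(d, d)) = 1 + max(0, 0) = 1
depth(h(a, a)) = 1 + max(0, 0) = 1
depth(f(f(d, d), h(a, a))) = 1 + max(1, 1) = 2
depth(h(d, f(f(d, d), h(a, a)))) = 1 + max(0, 2) = 3
depth(g(h(d, f(f(d, d), h(a, a))))) = 1 + depth(h(d, f(f(d, d), h(a, a)))) = 1 + 3 = 4
depth(g(g(h(d, f(f(d, d), h(a, a)))))) = 1 + depth(g(h(d, f(f(d, d), h(a, a))))) = 1 + 4 = 5
depth(g(g(g(h(d, f(f(d, d), h(a, a))))))) = 1 + depth(g(g(h(d, f(f(d, d), h(a, a)))))) = 1 + 5 = 6

6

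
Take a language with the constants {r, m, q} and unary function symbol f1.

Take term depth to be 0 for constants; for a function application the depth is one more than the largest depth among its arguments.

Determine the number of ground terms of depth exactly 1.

3

Let N_k count ground terms of depth at most k. Each non-constant term of depth ≤ k is some function symbol applied to depth-≤(k−1) arguments, giving N_k = 3 + N_{k-1}.
N_0 = 3
N_1 = 3 + 3 = 6
Terms of depth exactly 1: N_1 − N_0 = 6 − 3 = 3.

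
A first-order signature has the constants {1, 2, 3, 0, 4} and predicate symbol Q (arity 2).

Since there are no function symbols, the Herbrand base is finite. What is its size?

With no function symbols, the Herbrand universe is just the 5 constants.
Ground atoms per predicate: Q: 5^2 = 25.
Herbrand base size = 25 = 25.

25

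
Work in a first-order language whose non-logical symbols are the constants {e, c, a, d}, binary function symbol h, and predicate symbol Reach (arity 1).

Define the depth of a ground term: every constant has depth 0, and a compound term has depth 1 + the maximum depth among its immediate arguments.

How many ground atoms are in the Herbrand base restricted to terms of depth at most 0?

4

First count ground terms of depth ≤ 0.
Let N_k = |{terms of depth ≤ k}|. Then N_0 = 4 and N_k = 4 + N_{k-1}^2 for k ≥ 1 (one summand per function symbol, arity giving the exponent).
N_0 = 4
So |H| = 4.
Ground atoms are formed by filling each argument slot of a predicate with a term from H, so an r-ary predicate gives |H|^r atoms:
  Reach: 4
Total ground atoms: 4.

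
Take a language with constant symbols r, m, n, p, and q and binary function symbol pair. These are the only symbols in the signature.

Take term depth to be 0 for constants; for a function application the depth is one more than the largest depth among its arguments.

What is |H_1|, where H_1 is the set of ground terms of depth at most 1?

30

If N_k denotes the number of depth-≤k ground terms, the 5 constants give N_0 = 5, and each function symbol of arity r contributes N_{k-1}^r new terms at level k: N_k = 5 + N_{k-1}^2.
N_0 = 5
N_1 = 5 + 5^2 = 30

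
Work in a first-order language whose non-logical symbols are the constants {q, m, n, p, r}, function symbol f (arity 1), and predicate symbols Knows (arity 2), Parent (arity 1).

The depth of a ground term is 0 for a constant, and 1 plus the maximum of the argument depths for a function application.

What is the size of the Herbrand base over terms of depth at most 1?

110

First count ground terms of depth ≤ 1.
Write N_k for the number of ground terms of depth ≤ k. A term of depth ≤ k is either a constant or a function symbol applied to arguments of depth ≤ k−1, so N_k = 5 + N_{k-1}.
N_0 = 5
N_1 = 5 + 5 = 10
Explicitly: q, m, n, p, r, f(q), f(m), f(n), f(p), f(r).
So |H| = 10.
Each predicate of arity r yields |H|^r ground atoms (one per choice of an r-tuple from H):
  Knows: 10^2 = 100;  Parent: 10
Total ground atoms: 100 + 10 = 110.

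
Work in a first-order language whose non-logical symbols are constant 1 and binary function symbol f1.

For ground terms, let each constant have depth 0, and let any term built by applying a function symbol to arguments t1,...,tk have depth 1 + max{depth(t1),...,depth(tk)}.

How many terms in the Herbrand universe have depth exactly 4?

Let N_k = |{terms of depth ≤ k}|. Then N_0 = 1 and N_k = 1 + N_{k-1}^2 for k ≥ 1 (one summand per function symbol, arity giving the exponent).
N_0 = 1
N_1 = 1 + 1^2 = 2
N_2 = 1 + 2^2 = 5
N_3 = 1 + 5^2 = 26
N_4 = 1 + 26^2 = 677
Terms of depth exactly 4: N_4 − N_3 = 677 − 26 = 651.

651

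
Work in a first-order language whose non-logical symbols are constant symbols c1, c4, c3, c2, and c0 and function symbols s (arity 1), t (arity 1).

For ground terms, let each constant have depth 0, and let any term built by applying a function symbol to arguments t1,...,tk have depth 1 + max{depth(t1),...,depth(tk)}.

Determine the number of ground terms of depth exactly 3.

40

Let N_k = |{terms of depth ≤ k}|. Then N_0 = 5 and N_k = 5 + N_{k-1} + N_{k-1} for k ≥ 1 (one summand per function symbol, arity giving the exponent).
N_0 = 5
N_1 = 5 + 5 + 5 = 15
N_2 = 5 + 15 + 15 = 35
N_3 = 5 + 35 + 35 = 75
Terms of depth exactly 3: N_3 − N_2 = 75 − 35 = 40.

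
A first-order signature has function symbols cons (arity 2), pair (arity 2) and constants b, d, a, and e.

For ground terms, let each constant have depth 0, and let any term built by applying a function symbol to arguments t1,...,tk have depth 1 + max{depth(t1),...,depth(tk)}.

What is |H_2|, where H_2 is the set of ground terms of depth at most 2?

Let N_k count ground terms of depth at most k. Each non-constant term of depth ≤ k is some function symbol applied to depth-≤(k−1) arguments, giving N_k = 4 + N_{k-1}^2 + N_{k-1}^2.
N_0 = 4
N_1 = 4 + 4^2 + 4^2 = 36
N_2 = 4 + 36^2 + 36^2 = 2596

2596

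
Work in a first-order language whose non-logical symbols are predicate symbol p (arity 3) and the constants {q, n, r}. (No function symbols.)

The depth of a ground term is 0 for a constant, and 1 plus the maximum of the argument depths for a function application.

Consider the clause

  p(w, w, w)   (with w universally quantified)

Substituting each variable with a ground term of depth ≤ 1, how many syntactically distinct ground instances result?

Ground terms of depth ≤ 1:
  With no function symbols every ground term is a constant, so there are exactly 3 ground terms at every depth bound.
  N_0 = 3
  N_1 = 3
  Explicitly: q, n, r.
So there are 3 ground terms available for substitution.
There is 1 variable to instantiate (w),  occurring in at least one literal, so different choices give different ground instances.
Number of ground instances = 3.

3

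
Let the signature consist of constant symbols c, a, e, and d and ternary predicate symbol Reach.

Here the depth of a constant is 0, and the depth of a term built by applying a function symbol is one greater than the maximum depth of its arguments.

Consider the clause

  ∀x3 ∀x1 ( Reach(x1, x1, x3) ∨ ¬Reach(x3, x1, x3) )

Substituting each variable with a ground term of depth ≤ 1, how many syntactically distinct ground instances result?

16

Ground terms of depth ≤ 1:
  With no function symbols every ground term is a constant, so there are exactly 4 ground terms at every depth bound.
  N_0 = 4
  N_1 = 4
  Explicitly: c, a, e, d.
So there are 4 ground terms available for substitution.
The body mentions every one of the 2 quantified variables; since ground terms form a free algebra, no two substitutions collapse to the same formula.
Number of ground instances = 4^2 = 16.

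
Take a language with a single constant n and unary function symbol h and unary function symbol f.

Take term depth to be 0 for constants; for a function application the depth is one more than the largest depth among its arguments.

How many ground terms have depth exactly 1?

If N_k denotes the number of depth-≤k ground terms, the 1 constant gives N_0 = 1, and each function symbol of arity r contributes N_{k-1}^r new terms at level k: N_k = 1 + N_{k-1} + N_{k-1}.
N_0 = 1
N_1 = 1 + 1 + 1 = 3
Terms of depth exactly 1: N_1 − N_0 = 3 − 1 = 2.

2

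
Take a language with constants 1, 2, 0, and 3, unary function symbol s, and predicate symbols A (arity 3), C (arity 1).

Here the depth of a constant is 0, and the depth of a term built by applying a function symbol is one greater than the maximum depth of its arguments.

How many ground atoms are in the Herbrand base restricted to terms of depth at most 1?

First count ground terms of depth ≤ 1.
Count level by level. With function symbols s/1, the terms of depth ≤ k are the 4 constants together with each function applied to depth-≤(k−1) tuples, so N_k = 4 + N_{k-1}.
N_0 = 4
N_1 = 4 + 4 = 8
So |H| = 8.
A ground atom is a predicate applied to a tuple of terms from H, so the count is the sum over predicates of |H|^arity:
  A: 8^3 = 512;  C: 8
Total ground atoms: 512 + 8 = 520.

520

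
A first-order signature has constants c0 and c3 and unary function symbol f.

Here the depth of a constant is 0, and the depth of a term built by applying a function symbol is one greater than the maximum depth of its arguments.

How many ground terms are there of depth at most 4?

If N_k denotes the number of depth-≤k ground terms, the 2 constants give N_0 = 2, and each function symbol of arity r contributes N_{k-1}^r new terms at level k: N_k = 2 + N_{k-1}.
N_0 = 2
N_1 = 2 + 2 = 4
N_2 = 2 + 4 = 6
N_3 = 2 + 6 = 8
N_4 = 2 + 8 = 10
Explicitly: c0, c3, f(c0), f(c3), f(f(c0)), f(f(c3)), f(f(f(c0))), f(f(f(c3))), f(f(f(f(c0)))), f(f(f(f(c3)))).

10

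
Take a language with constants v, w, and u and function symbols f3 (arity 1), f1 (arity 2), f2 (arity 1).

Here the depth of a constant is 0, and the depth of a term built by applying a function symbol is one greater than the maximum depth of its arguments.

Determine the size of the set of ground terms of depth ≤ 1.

18

Count level by level. With function symbols f3/1, f1/2, f2/1, the terms of depth ≤ k are the 3 constants together with each function applied to depth-≤(k−1) tuples, so N_k = 3 + N_{k-1} + N_{k-1}^2 + N_{k-1}.
N_0 = 3
N_1 = 3 + 3 + 3^2 + 3 = 18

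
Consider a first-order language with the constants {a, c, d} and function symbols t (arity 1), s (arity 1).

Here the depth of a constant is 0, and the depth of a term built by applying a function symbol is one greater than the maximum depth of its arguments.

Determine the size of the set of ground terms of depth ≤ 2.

21

Count level by level. With function symbols t/1, s/1, the terms of depth ≤ k are the 3 constants together with each function applied to depth-≤(k−1) tuples, so N_k = 3 + N_{k-1} + N_{k-1}.
N_0 = 3
N_1 = 3 + 3 + 3 = 9
N_2 = 3 + 9 + 9 = 21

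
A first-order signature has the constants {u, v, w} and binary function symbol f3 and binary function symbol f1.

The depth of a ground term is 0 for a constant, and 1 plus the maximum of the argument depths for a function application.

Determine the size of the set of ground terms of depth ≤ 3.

1566453

Let N_k = |{terms of depth ≤ k}|. Then N_0 = 3 and N_k = 3 + N_{k-1}^2 + N_{k-1}^2 for k ≥ 1 (one summand per function symbol, arity giving the exponent).
N_0 = 3
N_1 = 3 + 3^2 + 3^2 = 21
N_2 = 3 + 21^2 + 21^2 = 885
N_3 = 3 + 885^2 + 885^2 = 1566453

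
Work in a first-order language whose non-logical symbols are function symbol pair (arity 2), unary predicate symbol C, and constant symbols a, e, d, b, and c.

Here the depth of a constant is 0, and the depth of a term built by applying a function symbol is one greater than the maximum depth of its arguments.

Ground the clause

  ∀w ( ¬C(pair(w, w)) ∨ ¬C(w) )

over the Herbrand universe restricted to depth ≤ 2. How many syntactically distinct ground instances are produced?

905

Ground terms of depth ≤ 2:
  Let N_k = |{terms of depth ≤ k}|. Then N_0 = 5 and N_k = 5 + N_{k-1}^2 for k ≥ 1 (one summand per function symbol, arity giving the exponent).
  N_0 = 5
  N_1 = 5 + 5^2 = 30
  N_2 = 5 + 30^2 = 905
So there are 905 ground terms available for substitution.
The clause has 1 distinct variable (w), which appears in the body. In the free term algebra distinct substitutions yield syntactically distinct ground instances.
Number of ground instances = 905.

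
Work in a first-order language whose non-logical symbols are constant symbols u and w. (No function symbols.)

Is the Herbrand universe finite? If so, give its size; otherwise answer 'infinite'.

There are no function symbols, so every ground term is one of the 2 constants.
The Herbrand universe is {u, w}, which is finite with 2 elements.

2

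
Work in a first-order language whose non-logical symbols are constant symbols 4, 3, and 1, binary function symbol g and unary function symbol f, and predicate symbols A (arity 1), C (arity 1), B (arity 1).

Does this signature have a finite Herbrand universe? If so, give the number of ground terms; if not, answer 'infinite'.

infinite

The signature has at least one function symbol (g, arity 2) and at least one constant (4).
Iterating g gives infinitely many distinct ground terms: 4, g(4, 4), g(g(4, 4), g(4, 4)), ...
So the Herbrand universe is infinite.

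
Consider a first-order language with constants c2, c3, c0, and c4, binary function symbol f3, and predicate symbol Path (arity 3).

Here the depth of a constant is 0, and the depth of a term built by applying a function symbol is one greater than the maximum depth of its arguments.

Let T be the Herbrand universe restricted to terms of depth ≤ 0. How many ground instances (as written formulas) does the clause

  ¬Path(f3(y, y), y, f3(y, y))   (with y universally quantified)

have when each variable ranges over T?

Ground terms of depth ≤ 0:
  Count level by level. With function symbols f3/2, the terms of depth ≤ k are the 4 constants together with each function applied to depth-≤(k−1) tuples, so N_k = 4 + N_{k-1}^2.
  N_0 = 4
So there are 4 ground terms available for substitution.
The clause has 1 distinct variable (y), which appears in the body. In the free term algebra distinct substitutions yield syntactically distinct ground instances.
Number of ground instances = 4.

4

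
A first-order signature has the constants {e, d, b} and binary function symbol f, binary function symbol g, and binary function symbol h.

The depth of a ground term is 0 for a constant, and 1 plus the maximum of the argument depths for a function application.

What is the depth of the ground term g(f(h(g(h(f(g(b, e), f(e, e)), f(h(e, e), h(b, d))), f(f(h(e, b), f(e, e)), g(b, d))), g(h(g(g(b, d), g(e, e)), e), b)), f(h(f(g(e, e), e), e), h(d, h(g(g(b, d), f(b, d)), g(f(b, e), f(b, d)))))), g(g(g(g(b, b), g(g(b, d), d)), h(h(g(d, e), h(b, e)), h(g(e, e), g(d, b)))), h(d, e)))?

depth(g(b, e)) = 1 + max(0, 0) = 1
depth(f(e, e)) = 1 + max(0, 0) = 1
depth(f(g(b, e), f(e, e))) = 1 + max(1, 1) = 2
depth(h(e, e)) = 1 + max(0, 0) = 1
depth(h(b, d)) = 1 + max(0, 0) = 1
depth(f(h(e, e), h(b, d))) = 1 + max(1, 1) = 2
depth(h(f(g(b, e), f(e, e)), f(h(e, e), h(b, d)))) = 1 + max(2, 2) = 3
depth(h(e, b)) = 1 + max(0, 0) = 1
depth(f(h(e, b), f(e, e))) = 1 + max(1, 1) = 2
depth(g(b, d)) = 1 + max(0, 0) = 1
depth(f(f(h(e, b), f(e, e)), g(b, d))) = 1 + max(2, 1) = 3
depth(g(h(f(g(b, e), f(e, e)), f(h(e, e), h(b, d))), f(f(h(e, b), f(e, e)), g(b, d)))) = 1 + max(3, 3) = 4
depth(g(e, e)) = 1 + max(0, 0) = 1
depth(g(g(b, d), g(e, e))) = 1 + max(1, 1) = 2
depth(h(g(g(b, d), g(e, e)), e)) = 1 + max(2, 0) = 3
depth(g(h(g(g(b, d), g(e, e)), e), b)) = 1 + max(3, 0) = 4
depth(h(g(h(f(g(b, e), f(e, e)), f(h(e, e), h(b, d))), f(f(h(e, b), f(e, e)), g(b, d))), g(h(g(g(b, d), g(e, e)), e), b))) = 1 + max(4, 4) = 5
depth(f(g(e, e), e)) = 1 + max(1, 0) = 2
depth(h(f(g(e, e), e), e)) = 1 + max(2, 0) = 3
depth(f(b, d)) = 1 + max(0, 0) = 1
depth(g(g(b, d), f(b, d))) = 1 + max(1, 1) = 2
depth(f(b, e)) = 1 + max(0, 0) = 1
depth(g(f(b, e), f(b, d))) = 1 + max(1, 1) = 2
depth(h(g(g(b, d), f(b, d)), g(f(b, e), f(b, d)))) = 1 + max(2, 2) = 3
depth(h(d, h(g(g(b, d), f(b, d)), g(f(b, e), f(b, d))))) = 1 + max(0, 3) = 4
depth(f(h(f(g(e, e), e), e), h(d, h(g(g(b, d), f(b, d)), g(f(b, e), f(b, d)))))) = 1 + max(3, 4) = 5
depth(f(h(g(h(f(g(b, e), f(e, e)), f(h(e, e), h(b, d))), f(f(h(e, b), f(e, e)), g(b, d))), g(h(g(g(b, d), g(e, e)), e), b)), f(h(f(g(e, e), e), e), h(d, h(g(g(b, d), f(b, d)), g(f(b, e), f(b, d))))))) = 1 + max(5, 5) = 6
depth(g(b, b)) = 1 + max(0, 0) = 1
depth(g(g(b, d), d)) = 1 + max(1, 0) = 2
depth(g(g(b, b), g(g(b, d), d))) = 1 + max(1, 2) = 3
depth(g(d, e)) = 1 + max(0, 0) = 1
depth(h(b, e)) = 1 + max(0, 0) = 1
depth(h(g(d, e), h(b, e))) = 1 + max(1, 1) = 2
depth(g(d, b)) = 1 + max(0, 0) = 1
depth(h(g(e, e), g(d, b))) = 1 + max(1, 1) = 2
depth(h(h(g(d, e), h(b, e)), h(g(e, e), g(d, b)))) = 1 + max(2, 2) = 3
depth(g(g(g(b, b), g(g(b, d), d)), h(h(g(d, e), h(b, e)), h(g(e, e), g(d, b))))) = 1 + max(3, 3) = 4
depth(h(d, e)) = 1 + max(0, 0) = 1
depth(g(g(g(g(b, b), g(g(b, d), d)), h(h(g(d, e), h(b, e)), h(g(e, e), g(d, b)))), h(d, e))) = 1 + max(4, 1) = 5
depth(g(f(h(g(h(f(g(b, e), f(e, e)), f(h(e, e), h(b, d))), f(f(h(e, b), f(e, e)), g(b, d))), g(h(g(g(b, d), g(e, e)), e), b)), f(h(f(g(e, e), e), e), h(d, h(g(g(b, d), f(b, d)), g(f(b, e), f(b, d)))))), g(g(g(g(b, b), g(g(b, d), d)), h(h(g(d, e), h(b, e)), h(g(e, e), g(d, b)))), h(d, e)))) = 1 + max(6, 5) = 7

7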